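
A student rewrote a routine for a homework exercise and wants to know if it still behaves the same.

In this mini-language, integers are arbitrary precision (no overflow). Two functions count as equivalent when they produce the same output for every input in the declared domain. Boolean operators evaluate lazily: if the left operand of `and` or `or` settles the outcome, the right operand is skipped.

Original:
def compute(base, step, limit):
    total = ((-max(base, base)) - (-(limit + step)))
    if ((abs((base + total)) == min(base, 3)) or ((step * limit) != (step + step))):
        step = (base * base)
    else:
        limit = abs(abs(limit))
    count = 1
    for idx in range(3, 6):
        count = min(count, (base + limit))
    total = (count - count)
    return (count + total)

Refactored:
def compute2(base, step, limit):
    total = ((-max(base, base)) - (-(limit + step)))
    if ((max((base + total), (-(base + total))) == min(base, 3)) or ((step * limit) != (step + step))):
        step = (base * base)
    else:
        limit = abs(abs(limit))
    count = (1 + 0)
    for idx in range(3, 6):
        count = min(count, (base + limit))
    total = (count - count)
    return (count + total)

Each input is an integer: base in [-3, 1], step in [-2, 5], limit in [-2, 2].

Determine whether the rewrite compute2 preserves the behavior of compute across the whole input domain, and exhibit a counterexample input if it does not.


Comparing the listings, the differences include: constant usage differs; and min/max/abs usage differs; and arithmetic usage differs.
One worked example (base=-3, step=5, limit=-2) — compute: total=6, then ((abs((base + total)) == min(base, 3)) or ((step * limit) != (step + step))) is true, then step=9, then count=1, then (idx=3), then count=-5, then (idx=4), then count=-5, then (idx=5), then count=-5, then total=0, then returns -5; compute2: total=6, then ((max((base + total), (-(base + total))) == min(base, 3)) or ((step * limit) != (step + step))) is true, then step=9, then count=1, then (idx=3), then count=-5, then (idx=4), then count=-5, then (idx=5), then count=-5, then total=0, then returns -5; agreement on -5.
Checked all 200 inputs in the declared domain: the outputs agree on every one.
verdict: equivalent


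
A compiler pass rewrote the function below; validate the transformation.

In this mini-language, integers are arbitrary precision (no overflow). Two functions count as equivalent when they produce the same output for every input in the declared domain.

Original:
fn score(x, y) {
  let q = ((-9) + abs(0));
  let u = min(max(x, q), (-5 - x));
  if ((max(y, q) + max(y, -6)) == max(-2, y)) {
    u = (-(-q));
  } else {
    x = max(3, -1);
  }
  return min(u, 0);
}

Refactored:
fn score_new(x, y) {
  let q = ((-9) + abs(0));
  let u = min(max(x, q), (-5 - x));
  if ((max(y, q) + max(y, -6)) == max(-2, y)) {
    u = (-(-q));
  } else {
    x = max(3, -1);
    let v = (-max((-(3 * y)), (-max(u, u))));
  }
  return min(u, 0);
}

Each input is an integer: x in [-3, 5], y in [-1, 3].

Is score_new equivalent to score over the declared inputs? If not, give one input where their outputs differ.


Changes here: local variable names differ; and min/max/abs usage differs; and arithmetic usage differs; and statement counts differ; and constant usage differs; the full 45-point sweep finds no disagreement.
verdict: equivalent


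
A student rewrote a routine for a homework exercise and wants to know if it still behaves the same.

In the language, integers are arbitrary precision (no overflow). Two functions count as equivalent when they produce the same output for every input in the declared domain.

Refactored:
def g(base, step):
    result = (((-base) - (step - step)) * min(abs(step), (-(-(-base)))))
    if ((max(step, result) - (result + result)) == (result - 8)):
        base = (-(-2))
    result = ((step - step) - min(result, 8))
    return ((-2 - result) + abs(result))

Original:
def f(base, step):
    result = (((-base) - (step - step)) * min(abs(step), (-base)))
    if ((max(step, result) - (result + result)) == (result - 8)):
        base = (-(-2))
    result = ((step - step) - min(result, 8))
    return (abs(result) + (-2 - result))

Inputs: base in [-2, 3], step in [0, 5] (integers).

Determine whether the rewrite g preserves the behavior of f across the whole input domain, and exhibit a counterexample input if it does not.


Behavior is preserved: although same computation, different form, the outputs never diverge.
One worked example (base=2, step=3) — f: result=4, then ((max(step, result) - (result + result)) == (result - 8)) is true, then base=2, then result=-4, then returns 6; g: result=4, then ((max(step, result) - (result + result)) == (result - 8)) is true, then base=2, then result=-4, then returns 6; agreement on 6.
Across all 36 domain points the two functions coincide.
verdict: equivalent


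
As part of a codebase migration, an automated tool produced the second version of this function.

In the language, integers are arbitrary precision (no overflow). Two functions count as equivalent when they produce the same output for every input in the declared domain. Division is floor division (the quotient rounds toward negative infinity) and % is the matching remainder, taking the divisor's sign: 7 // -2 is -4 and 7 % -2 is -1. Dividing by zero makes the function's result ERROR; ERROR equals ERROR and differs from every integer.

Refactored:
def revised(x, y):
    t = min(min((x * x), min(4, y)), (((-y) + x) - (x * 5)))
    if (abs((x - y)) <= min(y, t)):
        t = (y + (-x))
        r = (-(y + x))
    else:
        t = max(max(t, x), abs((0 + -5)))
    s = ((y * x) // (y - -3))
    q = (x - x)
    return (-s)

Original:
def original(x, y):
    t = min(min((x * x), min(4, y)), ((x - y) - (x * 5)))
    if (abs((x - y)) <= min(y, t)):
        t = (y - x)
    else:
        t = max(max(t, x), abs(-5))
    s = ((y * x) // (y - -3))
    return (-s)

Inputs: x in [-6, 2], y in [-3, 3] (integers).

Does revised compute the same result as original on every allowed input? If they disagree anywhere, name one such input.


Behavior is preserved: although arithmetic usage differs, and local variable names differ, and statement counts differ, and constant usage differs, the outputs never diverge.
As a probe, take x=1, y=1: original runs t = -5; (abs((x - y)) <= min(y, t)) -> false; t = 5; s = 0; return 0; revised runs t = -5; (abs((x - y)) <= min(y, t)) -> false; t = 5; s = 0; q = 0; return 0; both end at 0.
Across all 63 domain points the two functions coincide.
verdict: equivalent


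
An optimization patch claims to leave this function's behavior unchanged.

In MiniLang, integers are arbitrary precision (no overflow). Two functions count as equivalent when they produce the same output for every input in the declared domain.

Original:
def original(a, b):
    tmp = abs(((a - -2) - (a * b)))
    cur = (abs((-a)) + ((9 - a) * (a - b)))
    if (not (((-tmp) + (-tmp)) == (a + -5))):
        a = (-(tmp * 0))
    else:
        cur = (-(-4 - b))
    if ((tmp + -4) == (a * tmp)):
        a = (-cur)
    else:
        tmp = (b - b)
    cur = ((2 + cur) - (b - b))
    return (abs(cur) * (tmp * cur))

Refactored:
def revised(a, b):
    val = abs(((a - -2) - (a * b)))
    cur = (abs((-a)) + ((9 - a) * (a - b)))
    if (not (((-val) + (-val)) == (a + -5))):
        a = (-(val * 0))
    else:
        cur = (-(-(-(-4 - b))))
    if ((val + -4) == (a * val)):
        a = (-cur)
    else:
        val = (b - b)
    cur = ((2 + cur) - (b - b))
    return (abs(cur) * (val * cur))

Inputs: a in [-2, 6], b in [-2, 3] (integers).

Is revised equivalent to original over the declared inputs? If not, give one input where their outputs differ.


Side by side, the visible changes include: local variable names differ.
As a probe, take a=-1, b=-2: original runs tmp=1, then cur=11, then (not (((-tmp) + (-tmp)) == (a + -5))) is true, then a=0, then ((tmp + -4) == (a * tmp)) is false, then tmp=0, then cur=13, then returns 0; revised runs val=1, then cur=11, then (not (((-val) + (-val)) == (a + -5))) is true, then a=0, then ((val + -4) == (a * val)) is false, then val=0, then cur=13, then returns 0; both end at 0.
Every one of the 54 inputs gives matching results.
verdict: equivalent


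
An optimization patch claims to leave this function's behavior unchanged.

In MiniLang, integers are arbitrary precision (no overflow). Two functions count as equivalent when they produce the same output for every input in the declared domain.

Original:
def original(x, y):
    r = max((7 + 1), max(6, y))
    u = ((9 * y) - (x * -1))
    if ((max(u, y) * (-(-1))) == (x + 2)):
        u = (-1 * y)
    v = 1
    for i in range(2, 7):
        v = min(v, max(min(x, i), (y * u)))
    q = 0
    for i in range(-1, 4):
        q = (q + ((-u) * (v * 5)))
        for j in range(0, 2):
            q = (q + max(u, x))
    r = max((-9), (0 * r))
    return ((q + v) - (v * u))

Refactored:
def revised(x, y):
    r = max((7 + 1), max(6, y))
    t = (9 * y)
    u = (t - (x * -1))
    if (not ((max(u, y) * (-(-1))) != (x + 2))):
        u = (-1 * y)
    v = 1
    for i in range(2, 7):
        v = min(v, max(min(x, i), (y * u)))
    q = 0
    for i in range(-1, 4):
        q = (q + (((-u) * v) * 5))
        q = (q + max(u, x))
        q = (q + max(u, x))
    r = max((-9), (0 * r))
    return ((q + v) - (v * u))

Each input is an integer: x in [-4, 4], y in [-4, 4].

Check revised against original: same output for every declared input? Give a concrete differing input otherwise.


The two are interchangeable: arithmetic usage differs; boolean connective usage differs; statement counts differ; min/max/abs usage differs; comparison usage differs; loop structure differs; local variable names differ, and every declared input agrees.
Spot check at x=3, y=1 — original: r := 8 | u := 12 | ((max(u, y) * (-(-1))) == (x + 2)): false | v := 1 | iter i=2: | v := 1 | iter i=3: | v := 1 | iter i=4: | v := 1 | iter i=5: | v := 1 | iter i=6: | v := 1 | q := 0 | iter i=-1: | q := -60 | iter j=0: | q := -48 | iter j=1: | q := -36 | iter i=0: | q := -96 | iter j=0: | q := -84 | iter j=1: | q := -72 | iter i=1: | q := -132 | iter j=0: | q := -120 | iter j=1: | q := -108 | iter i=2: | q := -168 | iter j=0: | q := -156 | iter j=1: | q := -144 | iter i=3: | q := -204 | iter j=0: | q := -192 | iter j=1: | q := -180 | r := 0 | result -191. revised: r := 8 | t := 9 | u := 12 | (not ((max(u, y) * (-(-1))) != (x + 2))): false | v := 1 | iter i=2: | v := 1 | iter i=3: | v := 1 | iter i=4: | v := 1 | iter i=5: | v := 1 | iter i=6: | v := 1 | q := 0 | iter i=-1: | q := -60 | q := -48 | q := -36 | iter i=0: | q := -96 | q := -84 | q := -72 | iter i=1: | q := -132 | q := -120 | q := -108 | iter i=2: | q := -168 | q := -156 | q := -144 | iter i=3: | q := -204 | q := -192 | q := -180 | r := 0 | result -191. Both give -191.
Across all 81 domain points the two functions coincide.
verdict: equivalent


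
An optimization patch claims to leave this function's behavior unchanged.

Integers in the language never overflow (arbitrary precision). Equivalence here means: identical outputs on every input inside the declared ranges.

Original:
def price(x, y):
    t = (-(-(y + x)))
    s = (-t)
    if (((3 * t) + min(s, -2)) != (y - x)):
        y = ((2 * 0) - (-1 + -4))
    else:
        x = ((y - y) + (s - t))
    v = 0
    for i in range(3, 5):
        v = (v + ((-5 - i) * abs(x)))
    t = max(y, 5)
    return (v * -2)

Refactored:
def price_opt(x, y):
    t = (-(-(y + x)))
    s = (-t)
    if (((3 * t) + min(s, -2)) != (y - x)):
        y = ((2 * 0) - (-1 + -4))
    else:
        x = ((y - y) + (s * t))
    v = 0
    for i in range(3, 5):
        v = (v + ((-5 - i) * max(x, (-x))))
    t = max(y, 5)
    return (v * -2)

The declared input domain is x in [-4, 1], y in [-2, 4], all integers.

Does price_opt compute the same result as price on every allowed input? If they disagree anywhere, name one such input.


Take x=0, y=1.
price: t becomes 1; next s becomes -1; next (((3 * t) + min(s, -2)) != (y - x)) evaluates to false; next x becomes -2; next v becomes 0; next at i=3:; next v becomes -16; next at i=4:; next v becomes -34; next t becomes 5; next final value 68
price_opt: t becomes 1; next s becomes -1; next (((3 * t) + min(s, -2)) != (y - x)) evaluates to false; next x becomes -1; next v becomes 0; next at i=3:; next v becomes -8; next at i=4:; next v becomes -17; next t becomes 5; next final value 34
68 vs 34 — the two versions disagree here.
verdict: not equivalent; witness: x=0, y=1


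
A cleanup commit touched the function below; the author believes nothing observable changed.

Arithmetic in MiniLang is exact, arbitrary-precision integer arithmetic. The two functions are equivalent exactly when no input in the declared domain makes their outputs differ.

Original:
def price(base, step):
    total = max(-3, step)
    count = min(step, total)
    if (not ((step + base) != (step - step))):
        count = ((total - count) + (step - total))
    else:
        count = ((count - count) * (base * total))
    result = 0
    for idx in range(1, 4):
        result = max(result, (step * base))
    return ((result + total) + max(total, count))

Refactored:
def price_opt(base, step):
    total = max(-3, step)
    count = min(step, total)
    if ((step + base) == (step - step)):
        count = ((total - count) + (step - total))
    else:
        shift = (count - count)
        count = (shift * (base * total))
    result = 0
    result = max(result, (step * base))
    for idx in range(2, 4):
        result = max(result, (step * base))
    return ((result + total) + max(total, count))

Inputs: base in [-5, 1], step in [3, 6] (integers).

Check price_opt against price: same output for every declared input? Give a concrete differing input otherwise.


Comparing the listings, the differences include: boolean connective usage differs; and min/max/abs usage differs; and statement counts differ; and loop structure differs; and local variable names differ; and arithmetic usage differs; and comparison usage differs.
Spot check at base=0, step=4 — price: total = 4; count = 4; (not ((step + base) != (step - step))) -> false; count = 0; result = 0; [idx=1]; result = 0; [idx=2]; result = 0; [idx=3]; result = 0; return 8. price_opt: total = 4; count = 4; ((step + base) == (step - step)) -> false; shift = 0; count = 0; result = 0; result = 0; [idx=2]; result = 0; [idx=3]; result = 0; return 8. Both give 8.
Across all 28 domain points the two functions coincide.
verdict: equivalent


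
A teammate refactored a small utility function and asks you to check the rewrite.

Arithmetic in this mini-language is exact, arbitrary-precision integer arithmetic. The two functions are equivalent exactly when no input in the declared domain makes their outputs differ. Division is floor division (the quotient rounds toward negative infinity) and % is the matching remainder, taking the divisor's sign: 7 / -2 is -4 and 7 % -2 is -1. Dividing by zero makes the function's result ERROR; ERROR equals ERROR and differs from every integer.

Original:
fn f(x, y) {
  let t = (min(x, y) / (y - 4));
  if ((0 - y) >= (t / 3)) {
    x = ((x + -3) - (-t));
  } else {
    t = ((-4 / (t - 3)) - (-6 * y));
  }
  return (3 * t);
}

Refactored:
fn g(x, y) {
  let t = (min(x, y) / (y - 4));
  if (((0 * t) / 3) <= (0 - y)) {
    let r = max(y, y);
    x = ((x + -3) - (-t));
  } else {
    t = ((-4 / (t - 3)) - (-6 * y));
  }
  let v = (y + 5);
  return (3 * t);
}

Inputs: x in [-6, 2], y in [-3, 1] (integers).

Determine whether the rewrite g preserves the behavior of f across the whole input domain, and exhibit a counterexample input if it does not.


Try x=1, y=1.
f: t := -1 | ((0 - y) >= (t / 3)): true | x := -3 | result -3
g: t := -1 | (((0 * t) / 3) <= (0 - y)): false | t := 7 | v := 6 | result 21
-3 != 21, so the rewrite changes behavior.
verdict: not equivalent; witness: x=1, y=1


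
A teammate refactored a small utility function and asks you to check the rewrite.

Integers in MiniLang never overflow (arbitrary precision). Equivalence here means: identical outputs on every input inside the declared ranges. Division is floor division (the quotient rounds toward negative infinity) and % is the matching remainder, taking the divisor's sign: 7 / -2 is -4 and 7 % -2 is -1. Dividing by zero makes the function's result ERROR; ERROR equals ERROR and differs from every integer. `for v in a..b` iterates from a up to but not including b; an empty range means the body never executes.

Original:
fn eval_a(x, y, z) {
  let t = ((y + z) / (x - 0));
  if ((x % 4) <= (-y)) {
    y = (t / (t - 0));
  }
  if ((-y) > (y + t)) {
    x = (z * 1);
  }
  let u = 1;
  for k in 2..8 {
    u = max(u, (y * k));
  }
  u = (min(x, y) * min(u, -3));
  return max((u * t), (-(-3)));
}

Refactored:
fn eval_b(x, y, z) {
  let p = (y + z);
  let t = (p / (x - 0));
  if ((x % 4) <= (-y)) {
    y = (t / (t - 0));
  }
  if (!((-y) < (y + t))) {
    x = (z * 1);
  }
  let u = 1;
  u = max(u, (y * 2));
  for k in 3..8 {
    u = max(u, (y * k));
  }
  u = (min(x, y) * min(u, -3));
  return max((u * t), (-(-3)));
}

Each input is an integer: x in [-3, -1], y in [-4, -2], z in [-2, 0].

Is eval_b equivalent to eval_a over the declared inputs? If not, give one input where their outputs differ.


The suspicious-looking change has no observable effect anywhere in the declared ranges.
Spot check at x=-2, y=-4, z=-1 — eval_a: t = 2; ((x % 4) <= (-y)) -> true; y = 1; ((-y) > (y + t)) -> false; u = 1; [k=2]; u = 2; [k=3]; u = 3; [k=4]; u = 4; [k=5]; u = 5; [k=6]; u = 6; [k=7]; u = 7; u = 6; return 12. eval_b: p = -5; t = 2; ((x % 4) <= (-y)) -> true; y = 1; (!((-y) < (y + t))) -> false; u = 1; u = 2; [k=3]; u = 3; [k=4]; u = 4; [k=5]; u = 5; [k=6]; u = 6; [k=7]; u = 7; u = 6; return 12. Both give 12.
Sweeping the whole domain (27 inputs) finds no disagreement.
verdict: equivalent


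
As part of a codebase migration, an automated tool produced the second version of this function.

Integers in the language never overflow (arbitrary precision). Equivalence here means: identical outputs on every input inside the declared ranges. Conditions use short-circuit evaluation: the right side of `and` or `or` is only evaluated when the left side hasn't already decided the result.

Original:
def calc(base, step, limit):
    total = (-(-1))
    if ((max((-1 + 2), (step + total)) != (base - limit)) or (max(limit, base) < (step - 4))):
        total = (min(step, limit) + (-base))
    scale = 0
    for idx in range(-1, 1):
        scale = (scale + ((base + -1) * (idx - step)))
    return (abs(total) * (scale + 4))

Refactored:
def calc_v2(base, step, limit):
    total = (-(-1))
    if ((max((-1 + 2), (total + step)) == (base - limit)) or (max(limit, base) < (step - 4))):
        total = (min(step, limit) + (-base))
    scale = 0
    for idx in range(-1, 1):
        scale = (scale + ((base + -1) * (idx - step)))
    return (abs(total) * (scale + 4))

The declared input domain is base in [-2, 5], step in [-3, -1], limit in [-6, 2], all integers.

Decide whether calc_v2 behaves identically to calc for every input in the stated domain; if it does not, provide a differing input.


The rewrite breaks on base=-2, step=-3, limit=-6, where the results are -44 and -11.
calc: total := 1 | ((max((-1 + 2), (step + total)) != (base - limit)) or (max(limit, base) < (step - 4))): true | total := -4 | scale := 0 | iter idx=-1: | scale := -6 | iter idx=0: | scale := -15 | result -44
calc_v2: total := 1 | ((max((-1 + 2), (total + step)) == (base - limit)) or (max(limit, base) < (step - 4))): false | scale := 0 | iter idx=-1: | scale := -6 | iter idx=0: | scale := -15 | result -11
verdict: not equivalent; witness: base=-2, step=-3, limit=-6


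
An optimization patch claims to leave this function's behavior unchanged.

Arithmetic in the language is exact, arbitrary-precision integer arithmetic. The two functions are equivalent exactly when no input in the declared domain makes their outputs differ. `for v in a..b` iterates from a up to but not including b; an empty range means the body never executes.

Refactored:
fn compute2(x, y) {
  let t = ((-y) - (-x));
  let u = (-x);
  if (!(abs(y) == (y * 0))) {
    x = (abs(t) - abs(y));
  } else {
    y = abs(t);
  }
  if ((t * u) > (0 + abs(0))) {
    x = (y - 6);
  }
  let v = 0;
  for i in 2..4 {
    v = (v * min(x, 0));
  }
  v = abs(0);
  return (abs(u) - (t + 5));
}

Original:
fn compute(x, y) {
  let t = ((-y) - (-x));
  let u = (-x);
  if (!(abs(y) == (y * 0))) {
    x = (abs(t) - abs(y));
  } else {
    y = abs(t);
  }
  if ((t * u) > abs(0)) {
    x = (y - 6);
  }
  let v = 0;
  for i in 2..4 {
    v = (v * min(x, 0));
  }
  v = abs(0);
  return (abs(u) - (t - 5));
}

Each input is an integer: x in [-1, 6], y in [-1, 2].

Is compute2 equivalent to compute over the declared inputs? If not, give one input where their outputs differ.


Take x=-1, y=-1.
compute: t becomes 0; next u becomes 1; next (!(abs(y) == (y * 0))) evaluates to true; next x becomes -1; next ((t * u) > abs(0)) evaluates to false; next v becomes 0; next at i=2:; next v becomes 0; next at i=3:; next v becomes 0; next v becomes 0; next final value 6
compute2: t becomes 0; next u becomes 1; next (!(abs(y) == (y * 0))) evaluates to true; next x becomes -1; next ((t * u) > (0 + abs(0))) evaluates to false; next v becomes 0; next at i=2:; next v becomes 0; next at i=3:; next v becomes 0; next v becomes 0; next final value -4
6 and -4 differ, so these are not the same function on this domain.
verdict: not equivalent; witness: x=-1, y=-1


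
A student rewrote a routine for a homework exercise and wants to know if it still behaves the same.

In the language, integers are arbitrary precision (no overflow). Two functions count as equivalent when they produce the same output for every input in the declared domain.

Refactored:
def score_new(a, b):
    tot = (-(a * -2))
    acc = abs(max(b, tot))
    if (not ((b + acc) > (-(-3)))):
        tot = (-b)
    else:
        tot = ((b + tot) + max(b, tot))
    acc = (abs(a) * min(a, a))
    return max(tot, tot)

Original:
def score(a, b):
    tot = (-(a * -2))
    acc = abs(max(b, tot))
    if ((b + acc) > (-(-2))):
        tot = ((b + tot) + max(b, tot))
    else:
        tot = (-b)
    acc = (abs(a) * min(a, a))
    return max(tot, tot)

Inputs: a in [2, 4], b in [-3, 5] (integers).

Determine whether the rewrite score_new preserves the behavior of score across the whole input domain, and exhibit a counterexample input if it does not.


The rewrite breaks on a=2, b=-1, where the results are 7 and 1.
score: tot becomes 4; next acc becomes 4; next ((b + acc) > (-(-2))) evaluates to true; next tot becomes 7; next acc becomes 4; next final value 7
score_new: tot becomes 4; next acc becomes 4; next (not ((b + acc) > (-(-3)))) evaluates to true; next tot becomes 1; next acc becomes 4; next final value 1
verdict: not equivalent; witness: a=2, b=-1


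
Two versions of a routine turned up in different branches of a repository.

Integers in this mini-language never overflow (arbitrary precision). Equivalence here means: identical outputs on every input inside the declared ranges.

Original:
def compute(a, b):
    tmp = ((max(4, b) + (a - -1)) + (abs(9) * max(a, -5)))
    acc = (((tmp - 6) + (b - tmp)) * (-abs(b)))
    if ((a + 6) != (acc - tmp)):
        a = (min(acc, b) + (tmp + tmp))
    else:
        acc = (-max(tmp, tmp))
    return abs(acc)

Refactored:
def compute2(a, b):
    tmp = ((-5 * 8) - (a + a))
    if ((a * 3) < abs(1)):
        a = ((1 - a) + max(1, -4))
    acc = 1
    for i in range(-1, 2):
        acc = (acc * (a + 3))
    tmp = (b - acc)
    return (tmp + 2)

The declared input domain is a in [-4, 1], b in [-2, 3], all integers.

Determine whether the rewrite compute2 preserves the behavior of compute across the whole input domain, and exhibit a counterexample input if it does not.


Evaluate both at a=-4, b=-2.
compute: tmp := -35 | acc := 16 | ((a + 6) != (acc - tmp)): true | a := -72 | result 16
compute2: tmp := -32 | ((a * 3) < abs(1)): true | a := 6 | acc := 1 | iter i=-1: | acc := 9 | iter i=0: | acc := 81 | iter i=1: | acc := 729 | tmp := -731 | result -729
16 != -729, so the rewrite changes behavior.
verdict: not equivalent; witness: a=-4, b=-2


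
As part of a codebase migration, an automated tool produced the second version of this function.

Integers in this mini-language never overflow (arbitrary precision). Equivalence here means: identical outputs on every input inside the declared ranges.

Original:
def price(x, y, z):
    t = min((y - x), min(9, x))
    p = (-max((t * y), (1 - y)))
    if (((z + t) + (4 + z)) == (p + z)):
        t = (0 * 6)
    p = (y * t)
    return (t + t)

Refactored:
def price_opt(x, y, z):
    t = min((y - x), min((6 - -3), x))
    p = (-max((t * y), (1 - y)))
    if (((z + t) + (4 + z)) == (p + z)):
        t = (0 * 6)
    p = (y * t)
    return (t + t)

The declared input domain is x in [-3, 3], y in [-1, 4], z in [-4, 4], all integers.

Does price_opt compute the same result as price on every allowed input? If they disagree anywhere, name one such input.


Behavior is preserved: although constant usage differs, plus arithmetic usage differs, the outputs never diverge.
As a probe, take x=1, y=-1, z=-3: price runs t = -2; p = -2; (((z + t) + (4 + z)) == (p + z)) -> false; p = 2; return -4; price_opt runs t = -2; p = -2; (((z + t) + (4 + z)) == (p + z)) -> false; p = 2; return -4; both end at -4.
Across all 378 domain points the two functions coincide.
verdict: equivalent


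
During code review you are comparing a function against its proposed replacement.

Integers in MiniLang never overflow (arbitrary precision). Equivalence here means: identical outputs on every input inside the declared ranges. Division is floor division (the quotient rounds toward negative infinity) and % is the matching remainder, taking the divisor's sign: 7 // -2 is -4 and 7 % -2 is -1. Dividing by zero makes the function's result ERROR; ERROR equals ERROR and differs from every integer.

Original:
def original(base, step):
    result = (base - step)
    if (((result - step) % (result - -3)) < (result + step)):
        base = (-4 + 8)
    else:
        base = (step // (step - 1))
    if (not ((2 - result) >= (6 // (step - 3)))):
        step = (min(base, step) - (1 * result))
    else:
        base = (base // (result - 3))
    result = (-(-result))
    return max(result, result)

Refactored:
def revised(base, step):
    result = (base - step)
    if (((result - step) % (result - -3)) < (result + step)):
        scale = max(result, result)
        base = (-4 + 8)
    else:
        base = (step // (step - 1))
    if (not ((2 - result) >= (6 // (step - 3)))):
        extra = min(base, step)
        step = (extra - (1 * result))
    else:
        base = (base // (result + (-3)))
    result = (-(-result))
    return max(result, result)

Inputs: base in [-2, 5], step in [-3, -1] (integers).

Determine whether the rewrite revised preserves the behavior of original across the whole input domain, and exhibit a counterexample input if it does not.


Side by side, the visible changes include: min/max/abs usage differs, arithmetic usage differs, statement counts differ, local variable names differ.
One worked example (base=4, step=-1) — original: result becomes 5; next (((result - step) % (result - -3)) < (result + step)) evaluates to false; next base becomes 0; next (not ((2 - result) >= (6 // (step - 3)))) evaluates to true; next step becomes -6; next result becomes 5; next final value 5; revised: result becomes 5; next (((result - step) % (result - -3)) < (result + step)) evaluates to false; next base becomes 0; next (not ((2 - result) >= (6 // (step - 3)))) evaluates to true; next extra becomes -1; next step becomes -6; next result becomes 5; next final value 5; agreement on 5.
Every one of the 24 inputs gives matching results.
verdict: equivalent


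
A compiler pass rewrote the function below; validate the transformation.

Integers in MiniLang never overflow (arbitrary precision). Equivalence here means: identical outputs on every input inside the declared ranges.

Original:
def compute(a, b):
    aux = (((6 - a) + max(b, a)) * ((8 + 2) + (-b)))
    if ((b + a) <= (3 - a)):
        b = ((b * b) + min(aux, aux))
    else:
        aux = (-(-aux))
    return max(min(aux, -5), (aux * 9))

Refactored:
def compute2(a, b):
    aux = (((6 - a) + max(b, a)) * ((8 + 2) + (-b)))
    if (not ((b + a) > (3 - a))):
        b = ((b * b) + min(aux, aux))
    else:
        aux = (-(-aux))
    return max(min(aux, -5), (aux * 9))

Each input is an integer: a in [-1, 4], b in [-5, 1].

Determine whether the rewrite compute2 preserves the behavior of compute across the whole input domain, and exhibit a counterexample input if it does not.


Reading the diff, among the changes: comparison usage differs; and boolean connective usage differs.
Tracing a=4, b=-1: compute: aux := 66 | ((b + a) <= (3 - a)): false | aux := 66 | result 594 | compute2: aux := 66 | (not ((b + a) > (3 - a))): false | aux := 66 | result 594 — matching result 594.
Checked all 42 inputs in the declared domain: the outputs agree on every one.
verdict: equivalent


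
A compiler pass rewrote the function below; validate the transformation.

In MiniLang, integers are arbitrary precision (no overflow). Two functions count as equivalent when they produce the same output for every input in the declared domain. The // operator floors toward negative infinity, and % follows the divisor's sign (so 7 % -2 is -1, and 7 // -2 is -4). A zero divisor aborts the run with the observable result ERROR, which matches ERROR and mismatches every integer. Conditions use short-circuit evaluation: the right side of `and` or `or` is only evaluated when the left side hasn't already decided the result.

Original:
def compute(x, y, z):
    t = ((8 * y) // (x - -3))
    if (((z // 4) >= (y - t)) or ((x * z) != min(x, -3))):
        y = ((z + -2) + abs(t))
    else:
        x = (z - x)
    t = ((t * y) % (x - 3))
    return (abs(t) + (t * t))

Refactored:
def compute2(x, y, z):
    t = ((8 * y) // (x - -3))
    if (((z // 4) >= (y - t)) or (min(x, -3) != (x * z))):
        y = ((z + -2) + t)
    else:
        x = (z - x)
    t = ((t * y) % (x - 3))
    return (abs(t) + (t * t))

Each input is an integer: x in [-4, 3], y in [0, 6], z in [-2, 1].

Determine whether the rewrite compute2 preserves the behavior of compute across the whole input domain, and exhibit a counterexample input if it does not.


Not equivalent: x=-4, y=1, z=-2 separates them (20 vs 6).
compute: t=-8, then (((z // 4) >= (y - t)) or ((x * z) != min(x, -3))) is true, then y=4, then t=-4, then returns 20
compute2: t=-8, then (((z // 4) >= (y - t)) or (min(x, -3) != (x * z))) is true, then y=-12, then t=-2, then returns 6
verdict: not equivalent; witness: x=-4, y=1, z=-2


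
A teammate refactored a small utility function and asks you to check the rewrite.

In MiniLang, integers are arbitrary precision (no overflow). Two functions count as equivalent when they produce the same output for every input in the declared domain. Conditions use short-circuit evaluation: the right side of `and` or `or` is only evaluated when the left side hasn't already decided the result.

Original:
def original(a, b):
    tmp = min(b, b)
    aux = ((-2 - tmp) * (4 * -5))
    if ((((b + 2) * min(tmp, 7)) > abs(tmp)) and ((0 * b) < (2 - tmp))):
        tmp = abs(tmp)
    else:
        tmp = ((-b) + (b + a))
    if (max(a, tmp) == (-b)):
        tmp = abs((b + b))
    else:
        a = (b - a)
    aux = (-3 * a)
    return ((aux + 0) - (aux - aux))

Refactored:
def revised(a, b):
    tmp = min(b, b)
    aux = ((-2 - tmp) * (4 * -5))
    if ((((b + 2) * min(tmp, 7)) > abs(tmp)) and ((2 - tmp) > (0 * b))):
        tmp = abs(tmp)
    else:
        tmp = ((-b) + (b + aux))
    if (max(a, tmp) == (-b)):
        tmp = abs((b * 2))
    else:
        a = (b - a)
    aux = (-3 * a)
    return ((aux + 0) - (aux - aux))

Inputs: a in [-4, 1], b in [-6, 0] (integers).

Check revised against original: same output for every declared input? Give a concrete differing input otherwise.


Run the pair on a=1, b=-1.
original: tmp = -1; aux = 20; ((((b + 2) * min(tmp, 7)) > abs(tmp)) and ((0 * b) < (2 - tmp))) -> false; tmp = 1; (max(a, tmp) == (-b)) -> true; tmp = 2; aux = -3; return -3
revised: tmp = -1; aux = 20; ((((b + 2) * min(tmp, 7)) > abs(tmp)) and ((2 - tmp) > (0 * b))) -> false; tmp = 20; (max(a, tmp) == (-b)) -> false; a = -2; aux = 6; return 6
-3 against 6: the behavior changed.
verdict: not equivalent; witness: a=1, b=-1


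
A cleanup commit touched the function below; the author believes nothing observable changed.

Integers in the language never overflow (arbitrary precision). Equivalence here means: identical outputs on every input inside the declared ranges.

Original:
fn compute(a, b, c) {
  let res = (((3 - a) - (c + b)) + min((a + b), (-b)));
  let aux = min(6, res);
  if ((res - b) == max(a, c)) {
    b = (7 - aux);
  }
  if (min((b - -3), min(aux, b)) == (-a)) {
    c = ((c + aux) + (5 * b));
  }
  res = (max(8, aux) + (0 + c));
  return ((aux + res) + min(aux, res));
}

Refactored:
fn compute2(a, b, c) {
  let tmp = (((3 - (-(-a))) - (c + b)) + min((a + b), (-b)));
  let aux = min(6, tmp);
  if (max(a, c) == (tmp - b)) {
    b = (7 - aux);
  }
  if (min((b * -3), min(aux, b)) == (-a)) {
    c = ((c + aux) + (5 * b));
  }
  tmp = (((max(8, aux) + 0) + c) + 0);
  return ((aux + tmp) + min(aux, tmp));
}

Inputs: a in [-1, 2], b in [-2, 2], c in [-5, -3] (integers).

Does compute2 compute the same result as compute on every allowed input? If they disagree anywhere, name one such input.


There is a counterexample at a=-1, b=1, c=-5: 26 on one side, 12 on the other.
compute: res becomes 7; next aux becomes 6; next ((res - b) == max(a, c)) evaluates to false; next (min((b - -3), min(aux, b)) == (-a)) evaluates to true; next c becomes 6; next res becomes 14; next final value 26
compute2: tmp becomes 7; next aux becomes 6; next (max(a, c) == (tmp - b)) evaluates to false; next (min((b * -3), min(aux, b)) == (-a)) evaluates to false; next tmp becomes 3; next final value 12
verdict: not equivalent; witness: a=-1, b=1, c=-5


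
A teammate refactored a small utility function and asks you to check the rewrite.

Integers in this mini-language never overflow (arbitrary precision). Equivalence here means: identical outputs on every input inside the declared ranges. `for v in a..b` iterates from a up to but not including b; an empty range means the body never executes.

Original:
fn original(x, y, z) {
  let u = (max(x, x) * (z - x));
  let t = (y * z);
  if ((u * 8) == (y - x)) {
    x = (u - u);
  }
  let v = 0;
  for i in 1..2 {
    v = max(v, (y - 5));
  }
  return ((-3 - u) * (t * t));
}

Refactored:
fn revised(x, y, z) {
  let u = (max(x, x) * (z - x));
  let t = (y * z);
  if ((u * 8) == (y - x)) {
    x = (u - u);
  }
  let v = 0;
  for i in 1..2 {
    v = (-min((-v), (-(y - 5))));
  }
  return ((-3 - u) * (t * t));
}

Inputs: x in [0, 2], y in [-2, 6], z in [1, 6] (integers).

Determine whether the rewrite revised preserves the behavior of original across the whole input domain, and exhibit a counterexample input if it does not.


Reading the diff, among the changes: min/max/abs usage differs.
As a probe, take x=1, y=3, z=6: original runs u = 5; t = 18; ((u * 8) == (y - x)) -> false; v = 0; [i=1]; v = 0; return -2592; revised runs u = 5; t = 18; ((u * 8) == (y - x)) -> false; v = 0; [i=1]; v = 0; return -2592; both end at -2592.
Across all 162 domain points the two functions coincide.
verdict: equivalent


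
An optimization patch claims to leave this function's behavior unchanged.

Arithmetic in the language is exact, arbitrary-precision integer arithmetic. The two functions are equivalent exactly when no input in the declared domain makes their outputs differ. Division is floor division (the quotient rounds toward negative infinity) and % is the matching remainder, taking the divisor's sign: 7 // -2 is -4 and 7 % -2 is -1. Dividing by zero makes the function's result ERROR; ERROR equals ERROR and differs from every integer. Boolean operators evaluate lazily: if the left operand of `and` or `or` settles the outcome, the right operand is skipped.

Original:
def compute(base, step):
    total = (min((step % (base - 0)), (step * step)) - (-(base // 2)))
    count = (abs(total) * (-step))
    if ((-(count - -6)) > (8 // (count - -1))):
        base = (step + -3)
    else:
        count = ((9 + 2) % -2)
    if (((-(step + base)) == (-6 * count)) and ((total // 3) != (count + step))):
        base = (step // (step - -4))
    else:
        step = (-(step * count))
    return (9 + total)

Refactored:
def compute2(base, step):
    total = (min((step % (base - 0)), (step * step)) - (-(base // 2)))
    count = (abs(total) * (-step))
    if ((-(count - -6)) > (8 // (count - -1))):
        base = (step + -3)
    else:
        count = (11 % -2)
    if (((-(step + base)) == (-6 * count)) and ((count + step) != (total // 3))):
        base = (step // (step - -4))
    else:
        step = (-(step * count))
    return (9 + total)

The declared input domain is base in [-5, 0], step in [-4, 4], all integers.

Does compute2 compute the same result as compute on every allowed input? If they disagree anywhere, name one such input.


Although arithmetic usage differs; also constant usage differs, 54/54 inputs agree.
verdict: equivalent


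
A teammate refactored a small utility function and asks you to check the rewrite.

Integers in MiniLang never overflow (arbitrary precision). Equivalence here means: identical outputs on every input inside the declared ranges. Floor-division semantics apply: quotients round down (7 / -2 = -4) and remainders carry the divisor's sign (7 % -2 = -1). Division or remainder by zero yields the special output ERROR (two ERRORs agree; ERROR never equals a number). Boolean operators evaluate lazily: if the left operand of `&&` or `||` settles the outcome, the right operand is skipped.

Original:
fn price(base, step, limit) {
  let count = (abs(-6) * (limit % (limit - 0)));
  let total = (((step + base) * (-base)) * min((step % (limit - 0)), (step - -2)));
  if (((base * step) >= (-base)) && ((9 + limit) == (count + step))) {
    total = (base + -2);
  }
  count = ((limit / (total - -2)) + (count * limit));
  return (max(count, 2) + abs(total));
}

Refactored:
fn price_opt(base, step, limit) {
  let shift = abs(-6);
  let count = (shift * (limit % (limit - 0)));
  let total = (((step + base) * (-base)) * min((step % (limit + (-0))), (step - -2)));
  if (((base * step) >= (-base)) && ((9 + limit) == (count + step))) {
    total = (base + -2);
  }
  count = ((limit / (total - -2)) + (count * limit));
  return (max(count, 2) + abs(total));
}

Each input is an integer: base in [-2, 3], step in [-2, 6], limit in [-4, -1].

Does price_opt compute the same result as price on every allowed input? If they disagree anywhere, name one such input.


Differences: statement counts differ, plus arithmetic usage differs, plus local variable names differ — yet all 216 inputs agree.
verdict: equivalent


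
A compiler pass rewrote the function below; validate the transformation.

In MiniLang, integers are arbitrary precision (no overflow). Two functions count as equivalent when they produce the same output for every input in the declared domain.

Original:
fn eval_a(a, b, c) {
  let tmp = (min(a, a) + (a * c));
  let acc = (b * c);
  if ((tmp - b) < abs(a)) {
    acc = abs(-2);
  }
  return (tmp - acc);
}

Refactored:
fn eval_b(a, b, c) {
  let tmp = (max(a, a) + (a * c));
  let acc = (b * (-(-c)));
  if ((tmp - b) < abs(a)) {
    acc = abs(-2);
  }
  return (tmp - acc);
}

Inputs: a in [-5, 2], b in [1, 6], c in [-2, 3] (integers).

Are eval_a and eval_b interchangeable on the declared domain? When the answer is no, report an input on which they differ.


Although `min(a, a)` became `max(a, a)`, no input in the stated domain can expose it.
As a probe, take a=-4, b=4, c=-2: eval_a runs tmp := 4 | acc := -8 | ((tmp - b) < abs(a)): true | acc := 2 | result 2; eval_b runs tmp := 4 | acc := -8 | ((tmp - b) < abs(a)): true | acc := 2 | result 2; both end at 2.
Across all 288 domain points the two functions coincide.
verdict: equivalent


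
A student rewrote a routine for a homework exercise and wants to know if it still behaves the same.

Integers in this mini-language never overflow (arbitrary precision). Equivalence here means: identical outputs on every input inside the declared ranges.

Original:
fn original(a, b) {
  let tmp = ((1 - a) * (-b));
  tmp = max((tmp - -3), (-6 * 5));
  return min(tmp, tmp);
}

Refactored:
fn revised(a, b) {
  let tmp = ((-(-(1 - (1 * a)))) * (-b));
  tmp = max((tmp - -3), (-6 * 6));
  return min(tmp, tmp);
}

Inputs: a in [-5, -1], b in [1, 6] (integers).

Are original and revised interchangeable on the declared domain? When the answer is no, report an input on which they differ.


The rewrite breaks on a=-5, b=6, where the results are -30 and -33.
original: tmp becomes -36; next tmp becomes -30; next final value -30
revised: tmp becomes -36; next tmp becomes -33; next final value -33
verdict: not equivalent; witness: a=-5, b=6
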